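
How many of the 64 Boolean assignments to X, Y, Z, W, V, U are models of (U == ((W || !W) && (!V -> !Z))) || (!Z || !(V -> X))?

Initial set: {((U == ((W || !W) && (!V -> !Z))) || (!Z || !(V -> X)))}.
((U == ((W || !W) && (!V -> !Z))) || (!Z || !(V -> X))): β-rule — branch into (U == ((W || !W) && (!V -> !Z)))  //  (!Z || !(V -> X)).
  branch 1 (add (U == ((W || !W) && (!V -> !Z)))):
    (U == ((W || !W) && (!V -> !Z))): β-rule — branch into U, ((W || !W) && (!V -> !Z))  //  !U, !((W || !W) && (!V -> !Z)).
      branch 1.1 (add U, ((W || !W) && (!V -> !Z))):
        ((W || !W) && (!V -> !Z)): α-rule — add (W || !W), (!V -> !Z).
        (W || !W): β-rule — branch into W  //  !W.
          branch 1.1.1 (add W):
            (!V -> !Z): β-rule — branch into !!V  //  !Z.
              branch 1.1.1.1 (add !!V):
                ○ open, literals {U=true, V=true, W=true}.
              branch 1.1.1.2 (add !Z):
                ○ open, literals {U=true, W=true, Z=false}.
          branch 1.1.2 (add !W):
            (!V -> !Z): β-rule — branch into !!V  //  !Z.
              branch 1.1.2.1 (add !!V):
                ○ open, literals {U=true, V=true, W=false}.
              branch 1.1.2.2 (add !Z):
                ○ open, literals {U=true, W=false, Z=false}.
      branch 1.2 (add !U, !((W || !W) && (!V -> !Z))):
        !((W || !W) && (!V -> !Z)): β-rule — branch into !(W || !W)  //  !(!V -> !Z).
          branch 1.2.1 (add !(W || !W)):
            !(W || !W): α-rule — add !W, !!W.
            × closes — contains both W and !W.
          branch 1.2.2 (add !(!V -> !Z)):
            !(!V -> !Z): α-rule — add !V, !!Z.
            ○ open, literals {U=false, V=false, Z=true}.
  branch 2 (add (!Z || !(V -> X))):
    (!Z || !(V -> X)): β-rule — branch into !Z  //  !(V -> X).
      branch 2.1 (add !Z):
        ○ open, literals {Z=false}.
      branch 2.2 (add !(V -> X)):
        !(V -> X): α-rule — add V, !X.
        ○ open, literals {V=true, X=false}.
1 branch closed, 7 open.
Each open branch fixes some atoms; the unmentioned ones are free. Counting distinct full assignments: branch {U=true, V=true, W=true} (X, Y, Z) contributes 8 new; branch {U=true, W=true, Z=false} (X, Y, V) contributes 4 new; branch {U=true, V=true, W=false} (X, Y, Z) contributes 8 new; branch {U=true, W=false, Z=false} (X, Y, V) contributes 4 new; branch {U=false, V=false, Z=true} (X, Y, W) contributes 8 new; branch {Z=false} (X, Y, W, V, U) contributes 16 new; branch {V=true, X=false} (Y, Z, W, U) contributes 4 new. Total: 52.

52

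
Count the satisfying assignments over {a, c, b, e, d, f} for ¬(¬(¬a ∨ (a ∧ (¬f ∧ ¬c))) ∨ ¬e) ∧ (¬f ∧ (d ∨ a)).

8

Initial set: {(¬(¬(¬a ∨ (a ∧ (¬f ∧ ¬c))) ∨ ¬e) ∧ (¬f ∧ (d ∨ a)))}.
(¬(¬(¬a ∨ (a ∧ (¬f ∧ ¬c))) ∨ ¬e) ∧ (¬f ∧ (d ∨ a))): α-rule — add ¬(¬(¬a ∨ (a ∧ (¬f ∧ ¬c))) ∨ ¬e), (¬f ∧ (d ∨ a)).
¬(¬(¬a ∨ (a ∧ (¬f ∧ ¬c))) ∨ ¬e): α-rule — add ¬¬(¬a ∨ (a ∧ (¬f ∧ ¬c))), ¬¬e.
(¬f ∧ (d ∨ a)): α-rule — add ¬f, (d ∨ a).
¬¬(¬a ∨ (a ∧ (¬f ∧ ¬c))): β-rule — branch into ¬a  //  (a ∧ (¬f ∧ ¬c)).
  branch 1 (add ¬a):
    (d ∨ a): β-rule — branch into d  //  a.
      branch 1.1 (add d):
        ○ open, literals {a=false, d=true, e=true, f=false}.
      branch 1.2 (add a):
        × closes — contains both a and ¬a.
  branch 2 (add (a ∧ (¬f ∧ ¬c))):
    (a ∧ (¬f ∧ ¬c)): α-rule — add a, (¬f ∧ ¬c).
    (¬f ∧ ¬c): α-rule — add ¬f, ¬c.
    (d ∨ a): β-rule — branch into d  //  a.
      branch 2.1 (add d):
        ○ open, literals {a=true, c=false, d=true, e=true, f=false}.
      branch 2.2 (add a):
        ○ open, literals {a=true, c=false, e=true, f=false}.
1 branch closed, 3 open.
Each open branch fixes some atoms; the unmentioned ones are free. Counting distinct full assignments: branch {a=false, d=true, e=true, f=false} (c, b) contributes 4 new; branch {a=true, c=false, d=true, e=true, f=false} (b) contributes 2 new; branch {a=true, c=false, e=true, f=false} (b, d) contributes 2 new. Total: 8.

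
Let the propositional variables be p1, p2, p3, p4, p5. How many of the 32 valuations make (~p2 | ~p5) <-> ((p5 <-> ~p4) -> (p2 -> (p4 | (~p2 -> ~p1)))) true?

Initial set: {((~p2 | ~p5) <-> ((p5 <-> ~p4) -> (p2 -> (p4 | (~p2 -> ~p1)))))}.
((~p2 | ~p5) <-> ((p5 <-> ~p4) -> (p2 -> (p4 | (~p2 -> ~p1))))): β-rule — branch into (~p2 | ~p5), ((p5 <-> ~p4) -> (p2 -> (p4 | (~p2 -> ~p1))))  //  ~(~p2 | ~p5), ~((p5 <-> ~p4) -> (p2 -> (p4 | (~p2 -> ~p1)))).
  branch 1 (add (~p2 | ~p5), ((p5 <-> ~p4) -> (p2 -> (p4 | (~p2 -> ~p1))))):
    (~p2 | ~p5): β-rule — branch into ~p2  //  ~p5.
      branch 1.1 (add ~p2):
        ((p5 <-> ~p4) -> (p2 -> (p4 | (~p2 -> ~p1)))): β-rule — branch into ~(p5 <-> ~p4)  //  (p2 -> (p4 | (~p2 -> ~p1))).
          branch 1.1.1 (add ~(p5 <-> ~p4)):
            ~(p5 <-> ~p4): β-rule — branch into p5, ~~p4  //  ~p5, ~p4.
              branch 1.1.1.1 (add p5, ~~p4):
                ○ open, literals {p2=F, p4=T, p5=T}.
              branch 1.1.1.2 (add ~p5, ~p4):
                ○ open, literals {p2=F, p4=F, p5=F}.
          branch 1.1.2 (add (p2 -> (p4 | (~p2 -> ~p1)))):
            (p2 -> (p4 | (~p2 -> ~p1))): β-rule — branch into ~p2  //  (p4 | (~p2 -> ~p1)).
              branch 1.1.2.1 (add ~p2):
                ○ open, literals {p2=F}.
              branch 1.1.2.2 (add (p4 | (~p2 -> ~p1))):
                (p4 | (~p2 -> ~p1)): β-rule — branch into p4  //  (~p2 -> ~p1).
                  branch 1.1.2.2.1 (add p4):
                    ○ open, literals {p2=F, p4=T}.
                  branch 1.1.2.2.2 (add (~p2 -> ~p1)):
                    (~p2 -> ~p1): β-rule — branch into ~~p2  //  ~p1.
                      branch 1.1.2.2.2.1 (add ~~p2):
                        × closes — contains both p2 and ~p2.
                      branch 1.1.2.2.2.2 (add ~p1):
                        ○ open, literals {p1=F, p2=F}.
      branch 1.2 (add ~p5):
        ((p5 <-> ~p4) -> (p2 -> (p4 | (~p2 -> ~p1)))): β-rule — branch into ~(p5 <-> ~p4)  //  (p2 -> (p4 | (~p2 -> ~p1))).
          branch 1.2.1 (add ~(p5 <-> ~p4)):
            ~(p5 <-> ~p4): β-rule — branch into p5, ~~p4  //  ~p5, ~p4.
              branch 1.2.1.1 (add p5, ~~p4):
                × closes — contains both p5 and ~p5.
              branch 1.2.1.2 (add ~p5, ~p4):
                ○ open, literals {p4=F, p5=F}.
          branch 1.2.2 (add (p2 -> (p4 | (~p2 -> ~p1)))):
            (p2 -> (p4 | (~p2 -> ~p1))): β-rule — branch into ~p2  //  (p4 | (~p2 -> ~p1)).
              branch 1.2.2.1 (add ~p2):
                ○ open, literals {p2=F, p5=F}.
              branch 1.2.2.2 (add (p4 | (~p2 -> ~p1))):
                (p4 | (~p2 -> ~p1)): β-rule — branch into p4  //  (~p2 -> ~p1).
                  branch 1.2.2.2.1 (add p4):
                    ○ open, literals {p4=T, p5=F}.
                  branch 1.2.2.2.2 (add (~p2 -> ~p1)):
                    (~p2 -> ~p1): β-rule — branch into ~~p2  //  ~p1.
                      branch 1.2.2.2.2.1 (add ~~p2):
                        ○ open, literals {p2=T, p5=F}.
                      branch 1.2.2.2.2.2 (add ~p1):
                        ○ open, literals {p1=F, p5=F}.
  branch 2 (add ~(~p2 | ~p5), ~((p5 <-> ~p4) -> (p2 -> (p4 | (~p2 -> ~p1))))):
    ~(~p2 | ~p5): α-rule — add ~~p2, ~~p5.
    ~((p5 <-> ~p4) -> (p2 -> (p4 | (~p2 -> ~p1)))): α-rule — add (p5 <-> ~p4), ~(p2 -> (p4 | (~p2 -> ~p1))).
    ~(p2 -> (p4 | (~p2 -> ~p1))): α-rule — add p2, ~(p4 | (~p2 -> ~p1)).
    ~(p4 | (~p2 -> ~p1)): α-rule — add ~p4, ~(~p2 -> ~p1).
    ~(~p2 -> ~p1): α-rule — add ~p2, ~~p1.
    × closes — contains both p2 and ~p2.
3 branches closed, 10 open.
Each open branch fixes some atoms; the unmentioned ones are free. Counting distinct full assignments: branch {p2=F, p4=T, p5=T} (p1, p3) contributes 4 new; branch {p2=F, p4=F, p5=F} (p1, p3) contributes 4 new; branch {p2=F} (p1, p3, p4, p5) contributes 8 new; branch {p2=F, p4=T} (p1, p3, p5) contributes 0 new; branch {p1=F, p2=F} (p3, p4, p5) contributes 0 new; branch {p4=F, p5=F} (p1, p2, p3) contributes 4 new; branch {p2=F, p5=F} (p1, p3, p4) contributes 0 new; branch {p4=T, p5=F} (p1, p2, p3) contributes 4 new; branch {p2=T, p5=F} (p1, p3, p4) contributes 0 new; branch {p1=F, p5=F} (p2, p3, p4) contributes 0 new. Total: 24.

24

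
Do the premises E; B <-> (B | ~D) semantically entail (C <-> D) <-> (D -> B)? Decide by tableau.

No

Initial set: {T E; T (B <-> (B | ~D)); F ((C <-> D) <-> (D -> B))}.
T (B <-> (B | ~D)): β-rule — branch into T B, T (B | ~D)  //  F B, F (B | ~D).
  branch 1 (add T B, T (B | ~D)):
    F ((C <-> D) <-> (D -> B)): β-rule — branch into T (C <-> D), F (D -> B)  //  F (C <-> D), T (D -> B).
      branch 1.1 (add T (C <-> D), F (D -> B)):
        F (D -> B): α-rule — add T D, F B.
        × closes — contains both B and ~B.
      branch 1.2 (add F (C <-> D), T (D -> B)):
        T (B | ~D): β-rule — branch into T B  //  T ~D.
          branch 1.2.1 (add T B):
            F (C <-> D): β-rule — branch into T C, F D  //  F C, T D.
              branch 1.2.1.1 (add T C, F D):
                T (D -> B): β-rule — branch into F D  //  T B.
                  branch 1.2.1.1.1 (add F D):
                    ○ open, literals {B=T, C=T, D=F, E=T}.
                  branch 1.2.1.1.2 (add T B):
                    ○ open, literals {B=T, C=T, D=F, E=T}.
              branch 1.2.1.2 (add F C, T D):
                T (D -> B): β-rule — branch into F D  //  T B.
                  branch 1.2.1.2.1 (add F D):
                    × closes — contains both D and ~D.
                  branch 1.2.1.2.2 (add T B):
                    ○ open, literals {B=T, C=F, D=T, E=T}.
          branch 1.2.2 (add T ~D):
            F (C <-> D): β-rule — branch into T C, F D  //  F C, T D.
              branch 1.2.2.1 (add T C, F D):
                T (D -> B): β-rule — branch into F D  //  T B.
                  branch 1.2.2.1.1 (add F D):
                    ○ open, literals {B=T, C=T, D=F, E=T}.
                  branch 1.2.2.1.2 (add T B):
                    ○ open, literals {B=T, C=T, D=F, E=T}.
              branch 1.2.2.2 (add F C, T D):
                × closes — contains both D and ~D.
  branch 2 (add F B, F (B | ~D)):
    F (B | ~D): α-rule — add F B, F ~D.
    F ((C <-> D) <-> (D -> B)): β-rule — branch into T (C <-> D), F (D -> B)  //  F (C <-> D), T (D -> B).
      branch 2.1 (add T (C <-> D), F (D -> B)):
        F (D -> B): α-rule — add T D, F B.
        T (C <-> D): β-rule — branch into T C, T D  //  F C, F D.
          branch 2.1.1 (add T C, T D):
            ○ open, literals {B=F, C=T, D=T, E=T}.
          branch 2.1.2 (add F C, F D):
            × closes — contains both D and ~D.
      branch 2.2 (add F (C <-> D), T (D -> B)):
        F (C <-> D): β-rule — branch into T C, F D  //  F C, T D.
          branch 2.2.1 (add T C, F D):
            × closes — contains both D and ~D.
          branch 2.2.2 (add F C, T D):
            T (D -> B): β-rule — branch into F D  //  T B.
              branch 2.2.2.1 (add F D):
                × closes — contains both D and ~D.
              branch 2.2.2.2 (add T B):
                × closes — contains both B and ~B.
7 branches closed, 6 open.
An open branch gives a countermodel: B=T, C=T, D=F, E=T (unmentioned atoms arbitrary); the premises hold there but the conclusion fails.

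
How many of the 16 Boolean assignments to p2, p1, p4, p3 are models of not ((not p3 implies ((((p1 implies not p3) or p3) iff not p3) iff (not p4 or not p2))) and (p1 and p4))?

Initial set: {not ((not p3 implies ((((p1 implies not p3) or p3) iff not p3) iff (not p4 or not p2))) and (p1 and p4))}.
not ((not p3 implies ((((p1 implies not p3) or p3) iff not p3) iff (not p4 or not p2))) and (p1 and p4)): β-rule — branch into not (not p3 implies ((((p1 implies not p3) or p3) iff not p3) iff (not p4 or not p2)))  //  not (p1 and p4).
  branch 1 (add not (not p3 implies ((((p1 implies not p3) or p3) iff not p3) iff (not p4 or not p2)))):
    not (not p3 implies ((((p1 implies not p3) or p3) iff not p3) iff (not p4 or not p2))): α-rule — add not p3, not ((((p1 implies not p3) or p3) iff not p3) iff (not p4 or not p2)).
    not ((((p1 implies not p3) or p3) iff not p3) iff (not p4 or not p2)): β-rule — branch into (((p1 implies not p3) or p3) iff not p3), not (not p4 or not p2)  //  not (((p1 implies not p3) or p3) iff not p3), (not p4 or not p2).
      branch 1.1 (add (((p1 implies not p3) or p3) iff not p3), not (not p4 or not p2)):
        not (not p4 or not p2): α-rule — add not not p4, not not p2.
        (((p1 implies not p3) or p3) iff not p3): β-rule — branch into ((p1 implies not p3) or p3), not p3  //  not ((p1 implies not p3) or p3), not not p3.
          branch 1.1.1 (add ((p1 implies not p3) or p3), not p3):
            ((p1 implies not p3) or p3): β-rule — branch into (p1 implies not p3)  //  p3.
              branch 1.1.1.1 (add (p1 implies not p3)):
                (p1 implies not p3): β-rule — branch into not p1  //  not p3.
                  branch 1.1.1.1.1 (add not p1):
                    ○ open, literals {p1=0, p2=1, p3=0, p4=1}.
                  branch 1.1.1.1.2 (add not p3):
                    ○ open, literals {p2=1, p3=0, p4=1}.
              branch 1.1.1.2 (add p3):
                × closes — contains both p3 and not p3.
          branch 1.1.2 (add not ((p1 implies not p3) or p3), not not p3):
            × closes — contains both p3 and not p3.
      branch 1.2 (add not (((p1 implies not p3) or p3) iff not p3), (not p4 or not p2)):
        not (((p1 implies not p3) or p3) iff not p3): β-rule — branch into ((p1 implies not p3) or p3), not not p3  //  not ((p1 implies not p3) or p3), not p3.
          branch 1.2.1 (add ((p1 implies not p3) or p3), not not p3):
            × closes — contains both p3 and not p3.
          branch 1.2.2 (add not ((p1 implies not p3) or p3), not p3):
            not ((p1 implies not p3) or p3): α-rule — add not (p1 implies not p3), not p3.
            not (p1 implies not p3): α-rule — add p1, not not p3.
            × closes — contains both p3 and not p3.
  branch 2 (add not (p1 and p4)):
    not (p1 and p4): β-rule — branch into not p1  //  not p4.
      branch 2.1 (add not p1):
        ○ open, literals {p1=0}.
      branch 2.2 (add not p4):
        ○ open, literals {p4=0}.
4 branches closed, 4 open.
Each open branch fixes some atoms; the unmentioned ones are free. Counting distinct full assignments: branch {p1=0, p2=1, p3=0, p4=1} (none free) contributes 1 new; branch {p2=1, p3=0, p4=1} (p1) contributes 1 new; branch {p1=0} (p2, p4, p3) contributes 7 new; branch {p4=0} (p2, p1, p3) contributes 4 new. Total: 13.

13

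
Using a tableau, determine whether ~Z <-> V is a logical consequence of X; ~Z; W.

Initial set: {X; ~Z; W; ~(~Z <-> V)}.
~(~Z <-> V): β-rule — branch into ~Z, ~V  //  ~~Z, V.
  branch 1 (add ~Z, ~V):
    ○ open, literals {V=false, W=true, X=true, Z=false}.
  branch 2 (add ~~Z, V):
    × closes — contains both Z and ~Z.
1 branch closed, 1 open.
An open branch gives a countermodel: V=false, W=true, X=true, Z=false (unmentioned atoms arbitrary); the premises hold there but the conclusion fails.

No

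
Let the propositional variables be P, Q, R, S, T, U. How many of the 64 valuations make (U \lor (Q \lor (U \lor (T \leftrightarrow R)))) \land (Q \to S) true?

Initial set: {((U \lor (Q \lor (U \lor (T \leftrightarrow R)))) \land (Q \to S))}.
((U \lor (Q \lor (U \lor (T \leftrightarrow R)))) \land (Q \to S)): α-rule — add (U \lor (Q \lor (U \lor (T \leftrightarrow R)))), (Q \to S).
(U \lor (Q \lor (U \lor (T \leftrightarrow R)))): β-rule — branch into U  //  (Q \lor (U \lor (T \leftrightarrow R))).
  branch 1 (add U):
    (Q \to S): β-rule — branch into \lnot Q  //  S.
      branch 1.1 (add \lnot Q):
        ○ open, literals {Q=F, U=T}.
      branch 1.2 (add S):
        ○ open, literals {S=T, U=T}.
  branch 2 (add (Q \lor (U \lor (T \leftrightarrow R)))):
    (Q \to S): β-rule — branch into \lnot Q  //  S.
      branch 2.1 (add \lnot Q):
        (Q \lor (U \lor (T \leftrightarrow R))): β-rule — branch into Q  //  (U \lor (T \leftrightarrow R)).
          branch 2.1.1 (add Q):
            × closes — contains both Q and \lnot Q.
          branch 2.1.2 (add (U \lor (T \leftrightarrow R))):
            (U \lor (T \leftrightarrow R)): β-rule — branch into U  //  (T \leftrightarrow R).
              branch 2.1.2.1 (add U):
                ○ open, literals {Q=F, U=T}.
              branch 2.1.2.2 (add (T \leftrightarrow R)):
                (T \leftrightarrow R): β-rule — branch into T, R  //  \lnot T, \lnot R.
                  branch 2.1.2.2.1 (add T, R):
                    ○ open, literals {Q=F, R=T, T=T}.
                  branch 2.1.2.2.2 (add \lnot T, \lnot R):
                    ○ open, literals {Q=F, R=F, T=F}.
      branch 2.2 (add S):
        (Q \lor (U \lor (T \leftrightarrow R))): β-rule — branch into Q  //  (U \lor (T \leftrightarrow R)).
          branch 2.2.1 (add Q):
            ○ open, literals {Q=T, S=T}.
          branch 2.2.2 (add (U \lor (T \leftrightarrow R))):
            (U \lor (T \leftrightarrow R)): β-rule — branch into U  //  (T \leftrightarrow R).
              branch 2.2.2.1 (add U):
                ○ open, literals {S=T, U=T}.
              branch 2.2.2.2 (add (T \leftrightarrow R)):
                (T \leftrightarrow R): β-rule — branch into T, R  //  \lnot T, \lnot R.
                  branch 2.2.2.2.1 (add T, R):
                    ○ open, literals {R=T, S=T, T=T}.
                  branch 2.2.2.2.2 (add \lnot T, \lnot R):
                    ○ open, literals {R=F, S=T, T=F}.
1 branch closed, 9 open.
Each open branch fixes some atoms; the unmentioned ones are free. Counting distinct full assignments: branch {Q=F, U=T} (P, R, S, T) contributes 16 new; branch {S=T, U=T} (P, Q, R, T) contributes 8 new; branch {Q=F, U=T} (P, R, S, T) contributes 0 new; branch {Q=F, R=T, T=T} (P, S, U) contributes 4 new; branch {Q=F, R=F, T=F} (P, S, U) contributes 4 new; branch {Q=T, S=T} (P, R, T, U) contributes 8 new; branch {S=T, U=T} (P, Q, R, T) contributes 0 new; branch {R=T, S=T, T=T} (P, Q, U) contributes 0 new; branch {R=F, S=T, T=F} (P, Q, U) contributes 0 new. Total: 40.

40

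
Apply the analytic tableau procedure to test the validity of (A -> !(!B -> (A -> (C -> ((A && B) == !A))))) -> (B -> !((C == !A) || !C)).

Not valid

Assume the negation and expand:
Initial set: {!((A -> !(!B -> (A -> (C -> ((A && B) == !A))))) -> (B -> !((C == !A) || !C)))}.
!((A -> !(!B -> (A -> (C -> ((A && B) == !A))))) -> (B -> !((C == !A) || !C))): α-rule — add (A -> !(!B -> (A -> (C -> ((A && B) == !A))))), !(B -> !((C == !A) || !C)).
!(B -> !((C == !A) || !C)): α-rule — add B, !!((C == !A) || !C).
(A -> !(!B -> (A -> (C -> ((A && B) == !A))))): β-rule — branch into !A  //  !(!B -> (A -> (C -> ((A && B) == !A)))).
  branch 1 (add !A):
    !!((C == !A) || !C): β-rule — branch into (C == !A)  //  !C.
      branch 1.1 (add (C == !A)):
        (C == !A): β-rule — branch into C, !A  //  !C, !!A.
          branch 1.1.1 (add C, !A):
            ○ open, literals {A=F, B=T, C=T}.
          branch 1.1.2 (add !C, !!A):
            × closes — contains both A and !A.
      branch 1.2 (add !C):
        ○ open, literals {A=F, B=T, C=F}.
  branch 2 (add !(!B -> (A -> (C -> ((A && B) == !A))))):
    !(!B -> (A -> (C -> ((A && B) == !A)))): α-rule — add !B, !(A -> (C -> ((A && B) == !A))).
    × closes — contains both B and !B.
2 branches closed, 2 open.
An open branch gives a countermodel: A=F, B=T, C=T (unmentioned atoms arbitrary); under it the original formula is false.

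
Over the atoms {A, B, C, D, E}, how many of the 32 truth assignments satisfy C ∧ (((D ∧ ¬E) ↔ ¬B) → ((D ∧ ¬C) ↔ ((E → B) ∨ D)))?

8

Initial set: {T (C ∧ (((D ∧ ¬E) ↔ ¬B) → ((D ∧ ¬C) ↔ ((E → B) ∨ D))))}.
T (C ∧ (((D ∧ ¬E) ↔ ¬B) → ((D ∧ ¬C) ↔ ((E → B) ∨ D)))): α-rule — add T C, T (((D ∧ ¬E) ↔ ¬B) → ((D ∧ ¬C) ↔ ((E → B) ∨ D))).
T (((D ∧ ¬E) ↔ ¬B) → ((D ∧ ¬C) ↔ ((E → B) ∨ D))): β-rule — branch into F ((D ∧ ¬E) ↔ ¬B)  //  T ((D ∧ ¬C) ↔ ((E → B) ∨ D)).
  branch 1 (add F ((D ∧ ¬E) ↔ ¬B)):
    F ((D ∧ ¬E) ↔ ¬B): β-rule — branch into T (D ∧ ¬E), F ¬B  //  F (D ∧ ¬E), T ¬B.
      branch 1.1 (add T (D ∧ ¬E), F ¬B):
        T (D ∧ ¬E): α-rule — add T D, T ¬E.
        ○ open, literals {B=T, C=T, D=T, E=F}.
      branch 1.2 (add F (D ∧ ¬E), T ¬B):
        F (D ∧ ¬E): β-rule — branch into F D  //  F ¬E.
          branch 1.2.1 (add F D):
            ○ open, literals {B=F, C=T, D=F}.
          branch 1.2.2 (add F ¬E):
            ○ open, literals {B=F, C=T, E=T}.
  branch 2 (add T ((D ∧ ¬C) ↔ ((E → B) ∨ D))):
    T ((D ∧ ¬C) ↔ ((E → B) ∨ D)): β-rule — branch into T (D ∧ ¬C), T ((E → B) ∨ D)  //  F (D ∧ ¬C), F ((E → B) ∨ D).
      branch 2.1 (add T (D ∧ ¬C), T ((E → B) ∨ D)):
        T (D ∧ ¬C): α-rule — add T D, T ¬C.
        × closes — contains both C and ¬C.
      branch 2.2 (add F (D ∧ ¬C), F ((E → B) ∨ D)):
        F ((E → B) ∨ D): α-rule — add F (E → B), F D.
        F (E → B): α-rule — add T E, F B.
        F (D ∧ ¬C): β-rule — branch into F D  //  F ¬C.
          branch 2.2.1 (add F D):
            ○ open, literals {B=F, C=T, D=F, E=T}.
          branch 2.2.2 (add F ¬C):
            ○ open, literals {B=F, C=T, D=F, E=T}.
1 branch closed, 5 open.
Each open branch fixes some atoms; the unmentioned ones are free. Counting distinct full assignments: branch {B=T, C=T, D=T, E=F} (A) contributes 2 new; branch {B=F, C=T, D=F} (A, E) contributes 4 new; branch {B=F, C=T, E=T} (A, D) contributes 2 new; branch {B=F, C=T, D=F, E=T} (A) contributes 0 new; branch {B=F, C=T, D=F, E=T} (A) contributes 0 new. Total: 8.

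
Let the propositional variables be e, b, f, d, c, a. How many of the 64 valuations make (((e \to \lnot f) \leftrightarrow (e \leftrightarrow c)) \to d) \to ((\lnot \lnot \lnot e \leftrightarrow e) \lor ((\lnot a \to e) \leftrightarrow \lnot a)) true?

Initial set: {((((e \to \lnot f) \leftrightarrow (e \leftrightarrow c)) \to d) \to ((\lnot \lnot \lnot e \leftrightarrow e) \lor ((\lnot a \to e) \leftrightarrow \lnot a)))}.
((((e \to \lnot f) \leftrightarrow (e \leftrightarrow c)) \to d) \to ((\lnot \lnot \lnot e \leftrightarrow e) \lor ((\lnot a \to e) \leftrightarrow \lnot a))): β-rule — branch into \lnot (((e \to \lnot f) \leftrightarrow (e \leftrightarrow c)) \to d)  //  ((\lnot \lnot \lnot e \leftrightarrow e) \lor ((\lnot a \to e) \leftrightarrow \lnot a)).
  branch 1 (add \lnot (((e \to \lnot f) \leftrightarrow (e \leftrightarrow c)) \to d)):
    \lnot (((e \to \lnot f) \leftrightarrow (e \leftrightarrow c)) \to d): α-rule — add ((e \to \lnot f) \leftrightarrow (e \leftrightarrow c)), \lnot d.
    ((e \to \lnot f) \leftrightarrow (e \leftrightarrow c)): β-rule — branch into (e \to \lnot f), (e \leftrightarrow c)  //  \lnot (e \to \lnot f), \lnot (e \leftrightarrow c).
      branch 1.1 (add (e \to \lnot f), (e \leftrightarrow c)):
        (e \to \lnot f): β-rule — branch into \lnot e  //  \lnot f.
          branch 1.1.1 (add \lnot e):
            (e \leftrightarrow c): β-rule — branch into e, c  //  \lnot e, \lnot c.
              branch 1.1.1.1 (add e, c):
                × closes — contains both e and \lnot e.
              branch 1.1.1.2 (add \lnot e, \lnot c):
                ○ open, literals {c=0, d=0, e=0}.
          branch 1.1.2 (add \lnot f):
            (e \leftrightarrow c): β-rule — branch into e, c  //  \lnot e, \lnot c.
              branch 1.1.2.1 (add e, c):
                ○ open, literals {c=1, d=0, e=1, f=0}.
              branch 1.1.2.2 (add \lnot e, \lnot c):
                ○ open, literals {c=0, d=0, e=0, f=0}.
      branch 1.2 (add \lnot (e \to \lnot f), \lnot (e \leftrightarrow c)):
        \lnot (e \to \lnot f): α-rule — add e, \lnot \lnot f.
        \lnot (e \leftrightarrow c): β-rule — branch into e, \lnot c  //  \lnot e, c.
          branch 1.2.1 (add e, \lnot c):
            ○ open, literals {c=0, d=0, e=1, f=1}.
          branch 1.2.2 (add \lnot e, c):
            × closes — contains both e and \lnot e.
  branch 2 (add ((\lnot \lnot \lnot e \leftrightarrow e) \lor ((\lnot a \to e) \leftrightarrow \lnot a))):
    ((\lnot \lnot \lnot e \leftrightarrow e) \lor ((\lnot a \to e) \leftrightarrow \lnot a)): β-rule — branch into (\lnot \lnot \lnot e \leftrightarrow e)  //  ((\lnot a \to e) \leftrightarrow \lnot a).
      branch 2.1 (add (\lnot \lnot \lnot e \leftrightarrow e)):
        (\lnot \lnot \lnot e \leftrightarrow e): β-rule — branch into \lnot \lnot \lnot e, e  //  \lnot \lnot \lnot \lnot e, \lnot e.
          branch 2.1.1 (add \lnot \lnot \lnot e, e):
            \lnot \lnot \lnot e: drop double negation, giving \lnot e.
            × closes — contains both e and \lnot e.
          branch 2.1.2 (add \lnot \lnot \lnot \lnot e, \lnot e):
            \lnot \lnot \lnot \lnot e: drop double negation, giving \lnot \lnot e.
            × closes — contains both e and \lnot e.
      branch 2.2 (add ((\lnot a \to e) \leftrightarrow \lnot a)):
        ((\lnot a \to e) \leftrightarrow \lnot a): β-rule — branch into (\lnot a \to e), \lnot a  //  \lnot (\lnot a \to e), \lnot \lnot a.
          branch 2.2.1 (add (\lnot a \to e), \lnot a):
            (\lnot a \to e): β-rule — branch into \lnot \lnot a  //  e.
              branch 2.2.1.1 (add \lnot \lnot a):
                × closes — contains both a and \lnot a.
              branch 2.2.1.2 (add e):
                ○ open, literals {a=0, e=1}.
          branch 2.2.2 (add \lnot (\lnot a \to e), \lnot \lnot a):
            \lnot (\lnot a \to e): α-rule — add \lnot a, \lnot e.
            × closes — contains both a and \lnot a.
6 branches closed, 5 open.
Each open branch fixes some atoms; the unmentioned ones are free. Counting distinct full assignments: branch {c=0, d=0, e=0} (b, f, a) contributes 8 new; branch {c=1, d=0, e=1, f=0} (b, a) contributes 4 new; branch {c=0, d=0, e=0, f=0} (b, a) contributes 0 new; branch {c=0, d=0, e=1, f=1} (b, a) contributes 4 new; branch {a=0, e=1} (b, f, d, c) contributes 12 new. Total: 28.

28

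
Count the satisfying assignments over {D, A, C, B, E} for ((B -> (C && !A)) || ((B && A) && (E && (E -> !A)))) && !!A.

8

Initial set: {(((B -> (C && !A)) || ((B && A) && (E && (E -> !A)))) && !!A)}.
(((B -> (C && !A)) || ((B && A) && (E && (E -> !A)))) && !!A): α-rule — add ((B -> (C && !A)) || ((B && A) && (E && (E -> !A)))), !!A.
!!A: drop double negation, giving A.
((B -> (C && !A)) || ((B && A) && (E && (E -> !A)))): β-rule — branch into (B -> (C && !A))  //  ((B && A) && (E && (E -> !A))).
  branch 1 (add (B -> (C && !A))):
    (B -> (C && !A)): β-rule — branch into !B  //  (C && !A).
      branch 1.1 (add !B):
        ○ open, literals {A=1, B=0}.
      branch 1.2 (add (C && !A)):
        (C && !A): α-rule — add C, !A.
        × closes — contains both A and !A.
  branch 2 (add ((B && A) && (E && (E -> !A)))):
    ((B && A) && (E && (E -> !A))): α-rule — add (B && A), (E && (E -> !A)).
    (B && A): α-rule — add B, A.
    (E && (E -> !A)): α-rule — add E, (E -> !A).
    (E -> !A): β-rule — branch into !E  //  !A.
      branch 2.1 (add !E):
        × closes — contains both E and !E.
      branch 2.2 (add !A):
        × closes — contains both A and !A.
3 branches closed, 1 open.
Each open branch fixes some atoms; the unmentioned ones are free. Counting distinct full assignments: branch {A=1, B=0} (D, C, E) contributes 8 new. Total: 8.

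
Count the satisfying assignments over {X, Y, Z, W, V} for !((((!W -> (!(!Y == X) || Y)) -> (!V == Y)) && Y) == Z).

Initial set: {!((((!W -> (!(!Y == X) || Y)) -> (!V == Y)) && Y) == Z)}.
!((((!W -> (!(!Y == X) || Y)) -> (!V == Y)) && Y) == Z): β-rule — branch into (((!W -> (!(!Y == X) || Y)) -> (!V == Y)) && Y), !Z  //  !(((!W -> (!(!Y == X) || Y)) -> (!V == Y)) && Y), Z.
  branch 1 (add (((!W -> (!(!Y == X) || Y)) -> (!V == Y)) && Y), !Z):
    (((!W -> (!(!Y == X) || Y)) -> (!V == Y)) && Y): α-rule — add ((!W -> (!(!Y == X) || Y)) -> (!V == Y)), Y.
    ((!W -> (!(!Y == X) || Y)) -> (!V == Y)): β-rule — branch into !(!W -> (!(!Y == X) || Y))  //  (!V == Y).
      branch 1.1 (add !(!W -> (!(!Y == X) || Y))):
        !(!W -> (!(!Y == X) || Y)): α-rule — add !W, !(!(!Y == X) || Y).
        !(!(!Y == X) || Y): α-rule — add !!(!Y == X), !Y.
        × closes — contains both Y and !Y.
      branch 1.2 (add (!V == Y)):
        (!V == Y): β-rule — branch into !V, Y  //  !!V, !Y.
          branch 1.2.1 (add !V, Y):
            ○ open, literals {V=F, Y=T, Z=F}.
          branch 1.2.2 (add !!V, !Y):
            × closes — contains both Y and !Y.
  branch 2 (add !(((!W -> (!(!Y == X) || Y)) -> (!V == Y)) && Y), Z):
    !(((!W -> (!(!Y == X) || Y)) -> (!V == Y)) && Y): β-rule — branch into !((!W -> (!(!Y == X) || Y)) -> (!V == Y))  //  !Y.
      branch 2.1 (add !((!W -> (!(!Y == X) || Y)) -> (!V == Y))):
        !((!W -> (!(!Y == X) || Y)) -> (!V == Y)): α-rule — add (!W -> (!(!Y == X) || Y)), !(!V == Y).
        (!W -> (!(!Y == X) || Y)): β-rule — branch into !!W  //  (!(!Y == X) || Y).
          branch 2.1.1 (add !!W):
            !(!V == Y): β-rule — branch into !V, !Y  //  !!V, Y.
              branch 2.1.1.1 (add !V, !Y):
                ○ open, literals {V=F, W=T, Y=F, Z=T}.
              branch 2.1.1.2 (add !!V, Y):
                ○ open, literals {V=T, W=T, Y=T, Z=T}.
          branch 2.1.2 (add (!(!Y == X) || Y)):
            !(!V == Y): β-rule — branch into !V, !Y  //  !!V, Y.
              branch 2.1.2.1 (add !V, !Y):
                (!(!Y == X) || Y): β-rule — branch into !(!Y == X)  //  Y.
                  branch 2.1.2.1.1 (add !(!Y == X)):
                    !(!Y == X): β-rule — branch into !Y, !X  //  !!Y, X.
                      branch 2.1.2.1.1.1 (add !Y, !X):
                        ○ open, literals {V=F, X=F, Y=F, Z=T}.
                      branch 2.1.2.1.1.2 (add !!Y, X):
                        × closes — contains both Y and !Y.
                  branch 2.1.2.1.2 (add Y):
                    × closes — contains both Y and !Y.
              branch 2.1.2.2 (add !!V, Y):
                (!(!Y == X) || Y): β-rule — branch into !(!Y == X)  //  Y.
                  branch 2.1.2.2.1 (add !(!Y == X)):
                    !(!Y == X): β-rule — branch into !Y, !X  //  !!Y, X.
                      branch 2.1.2.2.1.1 (add !Y, !X):
                        × closes — contains both Y and !Y.
                      branch 2.1.2.2.1.2 (add !!Y, X):
                        ○ open, literals {V=T, X=T, Y=T, Z=T}.
                  branch 2.1.2.2.2 (add Y):
                    ○ open, literals {V=T, Y=T, Z=T}.
      branch 2.2 (add !Y):
        ○ open, literals {Y=F, Z=T}.
5 branches closed, 7 open.
Each open branch fixes some atoms; the unmentioned ones are free. Counting distinct full assignments: branch {V=F, Y=T, Z=F} (X, W) contributes 4 new; branch {V=F, W=T, Y=F, Z=T} (X) contributes 2 new; branch {V=T, W=T, Y=T, Z=T} (X) contributes 2 new; branch {V=F, X=F, Y=F, Z=T} (W) contributes 1 new; branch {V=T, X=T, Y=T, Z=T} (W) contributes 1 new; branch {V=T, Y=T, Z=T} (X, W) contributes 1 new; branch {Y=F, Z=T} (X, W, V) contributes 5 new. Total: 16.

16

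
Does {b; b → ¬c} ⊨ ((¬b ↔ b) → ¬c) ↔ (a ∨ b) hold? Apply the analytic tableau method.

Yes

Initial set: {b; (b → ¬c); ¬(((¬b ↔ b) → ¬c) ↔ (a ∨ b))}.
(b → ¬c): β-rule — branch into ¬b  //  ¬c.
  branch 1 (add ¬b):
    × closes — contains both b and ¬b.
  branch 2 (add ¬c):
    ¬(((¬b ↔ b) → ¬c) ↔ (a ∨ b)): β-rule — branch into ((¬b ↔ b) → ¬c), ¬(a ∨ b)  //  ¬((¬b ↔ b) → ¬c), (a ∨ b).
      branch 2.1 (add ((¬b ↔ b) → ¬c), ¬(a ∨ b)):
        ¬(a ∨ b): α-rule — add ¬a, ¬b.
        × closes — contains both b and ¬b.
      branch 2.2 (add ¬((¬b ↔ b) → ¬c), (a ∨ b)):
        ¬((¬b ↔ b) → ¬c): α-rule — add (¬b ↔ b), ¬¬c.
        × closes — contains both c and ¬c.
All 3 branches close.
Every branch closed, so the premises entail the conclusion.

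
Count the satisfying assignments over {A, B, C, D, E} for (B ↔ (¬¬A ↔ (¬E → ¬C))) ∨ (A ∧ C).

20

Initial set: {((B ↔ (¬¬A ↔ (¬E → ¬C))) ∨ (A ∧ C))}.
((B ↔ (¬¬A ↔ (¬E → ¬C))) ∨ (A ∧ C)): β-rule — branch into (B ↔ (¬¬A ↔ (¬E → ¬C)))  //  (A ∧ C).
  branch 1 (add (B ↔ (¬¬A ↔ (¬E → ¬C)))):
    (B ↔ (¬¬A ↔ (¬E → ¬C))): β-rule — branch into B, (¬¬A ↔ (¬E → ¬C))  //  ¬B, ¬(¬¬A ↔ (¬E → ¬C)).
      branch 1.1 (add B, (¬¬A ↔ (¬E → ¬C))):
        (¬¬A ↔ (¬E → ¬C)): β-rule — branch into ¬¬A, (¬E → ¬C)  //  ¬¬¬A, ¬(¬E → ¬C).
          branch 1.1.1 (add ¬¬A, (¬E → ¬C)):
            ¬¬A: drop double negation, giving A.
            (¬E → ¬C): β-rule — branch into ¬¬E  //  ¬C.
              branch 1.1.1.1 (add ¬¬E):
                ○ open, literals {A=true, B=true, E=true}.
              branch 1.1.1.2 (add ¬C):
                ○ open, literals {A=true, B=true, C=false}.
          branch 1.1.2 (add ¬¬¬A, ¬(¬E → ¬C)):
            ¬¬¬A: drop double negation, giving ¬A.
            ¬(¬E → ¬C): α-rule — add ¬E, ¬¬C.
            ○ open, literals {A=false, B=true, C=true, E=false}.
      branch 1.2 (add ¬B, ¬(¬¬A ↔ (¬E → ¬C))):
        ¬(¬¬A ↔ (¬E → ¬C)): β-rule — branch into ¬¬A, ¬(¬E → ¬C)  //  ¬¬¬A, (¬E → ¬C).
          branch 1.2.1 (add ¬¬A, ¬(¬E → ¬C)):
            ¬¬A: drop double negation, giving A.
            ¬(¬E → ¬C): α-rule — add ¬E, ¬¬C.
            ○ open, literals {A=true, B=false, C=true, E=false}.
          branch 1.2.2 (add ¬¬¬A, (¬E → ¬C)):
            ¬¬¬A: drop double negation, giving ¬A.
            (¬E → ¬C): β-rule — branch into ¬¬E  //  ¬C.
              branch 1.2.2.1 (add ¬¬E):
                ○ open, literals {A=false, B=false, E=true}.
              branch 1.2.2.2 (add ¬C):
                ○ open, literals {A=false, B=false, C=false}.
  branch 2 (add (A ∧ C)):
    (A ∧ C): α-rule — add A, C.
    ○ open, literals {A=true, C=true}.
0 branches closed, 7 open.
Each open branch fixes some atoms; the unmentioned ones are free. Counting distinct full assignments: branch {A=true, B=true, E=true} (C, D) contributes 4 new; branch {A=true, B=true, C=false} (D, E) contributes 2 new; branch {A=false, B=true, C=true, E=false} (D) contributes 2 new; branch {A=true, B=false, C=true, E=false} (D) contributes 2 new; branch {A=false, B=false, E=true} (C, D) contributes 4 new; branch {A=false, B=false, C=false} (D, E) contributes 2 new; branch {A=true, C=true} (B, D, E) contributes 4 new. Total: 20.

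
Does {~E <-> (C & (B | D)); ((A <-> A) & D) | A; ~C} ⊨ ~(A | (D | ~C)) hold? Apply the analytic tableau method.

Initial set: {(~E <-> (C & (B | D))); (((A <-> A) & D) | A); ~C; ~~(A | (D | ~C))}.
(~E <-> (C & (B | D))): β-rule — branch into ~E, (C & (B | D))  //  ~~E, ~(C & (B | D)).
  branch 1 (add ~E, (C & (B | D))):
    (C & (B | D)): α-rule — add C, (B | D).
    × closes — contains both C and ~C.
  branch 2 (add ~~E, ~(C & (B | D))):
    (((A <-> A) & D) | A): β-rule — branch into ((A <-> A) & D)  //  A.
      branch 2.1 (add ((A <-> A) & D)):
        ((A <-> A) & D): α-rule — add (A <-> A), D.
        ~~(A | (D | ~C)): β-rule — branch into A  //  (D | ~C).
          branch 2.1.1 (add A):
            ~(C & (B | D)): β-rule — branch into ~C  //  ~(B | D).
              branch 2.1.1.1 (add ~C):
                (A <-> A): β-rule — branch into A, A  //  ~A, ~A.
                  branch 2.1.1.1.1 (add A, A):
                    ○ open, literals {A=1, C=0, D=1, E=1}.
                  branch 2.1.1.1.2 (add ~A, ~A):
                    × closes — contains both A and ~A.
              branch 2.1.1.2 (add ~(B | D)):
                ~(B | D): α-rule — add ~B, ~D.
                × closes — contains both D and ~D.
          branch 2.1.2 (add (D | ~C)):
            ~(C & (B | D)): β-rule — branch into ~C  //  ~(B | D).
              branch 2.1.2.1 (add ~C):
                (A <-> A): β-rule — branch into A, A  //  ~A, ~A.
                  branch 2.1.2.1.1 (add A, A):
                    (D | ~C): β-rule — branch into D  //  ~C.
                      branch 2.1.2.1.1.1 (add D):
                        ○ open, literals {A=1, C=0, D=1, E=1}.
                      branch 2.1.2.1.1.2 (add ~C):
                        ○ open, literals {A=1, C=0, D=1, E=1}.
                  branch 2.1.2.1.2 (add ~A, ~A):
                    (D | ~C): β-rule — branch into D  //  ~C.
                      branch 2.1.2.1.2.1 (add D):
                        ○ open, literals {A=0, C=0, D=1, E=1}.
                      branch 2.1.2.1.2.2 (add ~C):
                        ○ open, literals {A=0, C=0, D=1, E=1}.
              branch 2.1.2.2 (add ~(B | D)):
                ~(B | D): α-rule — add ~B, ~D.
                × closes — contains both D and ~D.
      branch 2.2 (add A):
        ~~(A | (D | ~C)): β-rule — branch into A  //  (D | ~C).
          branch 2.2.1 (add A):
            ~(C & (B | D)): β-rule — branch into ~C  //  ~(B | D).
              branch 2.2.1.1 (add ~C):
                ○ open, literals {A=1, C=0, E=1}.
              branch 2.2.1.2 (add ~(B | D)):
                ~(B | D): α-rule — add ~B, ~D.
                ○ open, literals {A=1, B=0, C=0, D=0, E=1}.
          branch 2.2.2 (add (D | ~C)):
            ~(C & (B | D)): β-rule — branch into ~C  //  ~(B | D).
              branch 2.2.2.1 (add ~C):
                (D | ~C): β-rule — branch into D  //  ~C.
                  branch 2.2.2.1.1 (add D):
                    ○ open, literals {A=1, C=0, D=1, E=1}.
                  branch 2.2.2.1.2 (add ~C):
                    ○ open, literals {A=1, C=0, E=1}.
              branch 2.2.2.2 (add ~(B | D)):
                ~(B | D): α-rule — add ~B, ~D.
                (D | ~C): β-rule — branch into D  //  ~C.
                  branch 2.2.2.2.1 (add D):
                    × closes — contains both D and ~D.
                  branch 2.2.2.2.2 (add ~C):
                    ○ open, literals {A=1, B=0, C=0, D=0, E=1}.
5 branches closed, 10 open.
An open branch gives a countermodel: A=1, C=0, D=1, E=1 (unmentioned atoms arbitrary); the premises hold there but the conclusion fails.

No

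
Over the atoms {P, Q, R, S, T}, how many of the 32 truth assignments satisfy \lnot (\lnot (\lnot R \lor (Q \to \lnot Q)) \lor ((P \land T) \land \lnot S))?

Initial set: {T \lnot (\lnot (\lnot R \lor (Q \to \lnot Q)) \lor ((P \land T) \land \lnot S))}.
T \lnot (\lnot (\lnot R \lor (Q \to \lnot Q)) \lor ((P \land T) \land \lnot S)): α-rule — add F \lnot (\lnot R \lor (Q \to \lnot Q)), F ((P \land T) \land \lnot S).
F \lnot (\lnot R \lor (Q \to \lnot Q)): β-rule — branch into T \lnot R  //  T (Q \to \lnot Q).
  branch 1 (add T \lnot R):
    F ((P \land T) \land \lnot S): β-rule — branch into F (P \land T)  //  F \lnot S.
      branch 1.1 (add F (P \land T)):
        F (P \land T): β-rule — branch into F P  //  F T.
          branch 1.1.1 (add F P):
            ○ open, literals {P=F, R=F}.
          branch 1.1.2 (add F T):
            ○ open, literals {R=F, T=F}.
      branch 1.2 (add F \lnot S):
        ○ open, literals {R=F, S=T}.
  branch 2 (add T (Q \to \lnot Q)):
    F ((P \land T) \land \lnot S): β-rule — branch into F (P \land T)  //  F \lnot S.
      branch 2.1 (add F (P \land T)):
        T (Q \to \lnot Q): β-rule — branch into F Q  //  T \lnot Q.
          branch 2.1.1 (add F Q):
            F (P \land T): β-rule — branch into F P  //  F T.
              branch 2.1.1.1 (add F P):
                ○ open, literals {P=F, Q=F}.
              branch 2.1.1.2 (add F T):
                ○ open, literals {Q=F, T=F}.
          branch 2.1.2 (add T \lnot Q):
            F (P \land T): β-rule — branch into F P  //  F T.
              branch 2.1.2.1 (add F P):
                ○ open, literals {P=F, Q=F}.
              branch 2.1.2.2 (add F T):
                ○ open, literals {Q=F, T=F}.
      branch 2.2 (add F \lnot S):
        T (Q \to \lnot Q): β-rule — branch into F Q  //  T \lnot Q.
          branch 2.2.1 (add F Q):
            ○ open, literals {Q=F, S=T}.
          branch 2.2.2 (add T \lnot Q):
            ○ open, literals {Q=F, S=T}.
0 branches closed, 9 open.
Each open branch fixes some atoms; the unmentioned ones are free. Counting distinct full assignments: branch {P=F, R=F} (Q, S, T) contributes 8 new; branch {R=F, T=F} (P, Q, S) contributes 4 new; branch {R=F, S=T} (P, Q, T) contributes 2 new; branch {P=F, Q=F} (R, S, T) contributes 4 new; branch {Q=F, T=F} (P, R, S) contributes 2 new; branch {P=F, Q=F} (R, S, T) contributes 0 new; branch {Q=F, T=F} (P, R, S) contributes 0 new; branch {Q=F, S=T} (P, R, T) contributes 1 new; branch {Q=F, S=T} (P, R, T) contributes 0 new. Total: 21.

21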